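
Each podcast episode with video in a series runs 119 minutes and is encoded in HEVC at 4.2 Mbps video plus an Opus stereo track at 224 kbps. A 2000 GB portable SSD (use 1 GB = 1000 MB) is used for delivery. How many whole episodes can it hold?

119 min = 7140 s
Audio: 224 kbps = 0.224 Mbps.
Total bitrate: 4.424 Mbps.
Per item: 4.424 Mbps × 7140 s = 31,587 Mb = 3,948 MB.
Capacity: 2000 GB = 16,000,000 Mb; 506.53 items → 506 complete.

506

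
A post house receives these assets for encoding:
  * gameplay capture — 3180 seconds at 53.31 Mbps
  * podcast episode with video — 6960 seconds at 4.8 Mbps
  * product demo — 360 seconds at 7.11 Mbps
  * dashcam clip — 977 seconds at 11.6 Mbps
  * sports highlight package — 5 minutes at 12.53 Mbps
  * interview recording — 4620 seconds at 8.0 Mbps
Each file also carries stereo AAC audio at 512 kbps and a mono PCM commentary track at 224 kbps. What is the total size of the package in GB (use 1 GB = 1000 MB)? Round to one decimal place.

33.7 GB

Audio total: 512 + 224 = 736 kbps = 0.736 Mbps.
gameplay capture: 54.046 Mbps × 3180 s = 171866.3 Mb
podcast episode with video: 5.536 Mbps × 6960 s = 38530.6 Mb
product demo: 7.846 Mbps × 360 s = 2824.6 Mb
dashcam clip: 12.336 Mbps × 977 s = 12052.3 Mb
sports highlight package: 13.266 Mbps × 300 s = 3979.8 Mb
interview recording: 8.736 Mbps × 4620 s = 40360.3 Mb
Total: 269613.8 Mb = 33701.7 MB.
= 33.70 GB.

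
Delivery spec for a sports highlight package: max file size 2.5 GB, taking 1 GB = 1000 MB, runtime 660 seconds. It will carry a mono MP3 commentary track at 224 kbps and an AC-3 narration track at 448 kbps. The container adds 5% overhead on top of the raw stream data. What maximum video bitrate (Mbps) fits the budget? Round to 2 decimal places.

Budget: 2.5 GB = 20000.0 Mb.
Stream payload after overhead: 20000.0 / 1.05 = 19047.6 Mb.
Total bitrate budget: 19047.6 Mb / 660 s = 28.860 Mbps.
Audio total: 224 + 448 = 672 kbps = 0.672 Mbps.
Video: 28.860 − 0.672 = 28.188 Mbps.

28.19 Mbps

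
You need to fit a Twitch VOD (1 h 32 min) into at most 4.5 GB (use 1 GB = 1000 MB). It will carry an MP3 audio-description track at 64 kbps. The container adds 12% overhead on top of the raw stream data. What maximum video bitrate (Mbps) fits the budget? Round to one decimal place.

Budget: 4.5 GB = 36000.0 Mb.
Stream payload after overhead: 36000.0 / 1.12 = 32142.9 Mb.
1 h 32 min = 92 min = 5520 s
Total bitrate budget: 32142.9 Mb / 5520 s = 5.823 Mbps.
Audio: 64 kbps = 0.064 Mbps.
Video: 5.823 − 0.064 = 5.759 Mbps.

5.8 Mbps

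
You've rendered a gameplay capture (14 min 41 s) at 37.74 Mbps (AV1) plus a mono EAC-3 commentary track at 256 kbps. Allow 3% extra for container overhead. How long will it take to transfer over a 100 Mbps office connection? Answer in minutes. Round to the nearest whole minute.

6 minutes

14 min 41 s = 881 s
Audio: 256 kbps = 0.256 Mbps.
Total bitrate: 37.996 Mbps.
File: 37.996 Mbps × 881 s = 33474.5 Mb.
With 3% container overhead: ×1.03. → 34478.7 Mb.
At 100 Mbps: 34478.7 / 100 = 344.8 s ≈ 5.75 minutes.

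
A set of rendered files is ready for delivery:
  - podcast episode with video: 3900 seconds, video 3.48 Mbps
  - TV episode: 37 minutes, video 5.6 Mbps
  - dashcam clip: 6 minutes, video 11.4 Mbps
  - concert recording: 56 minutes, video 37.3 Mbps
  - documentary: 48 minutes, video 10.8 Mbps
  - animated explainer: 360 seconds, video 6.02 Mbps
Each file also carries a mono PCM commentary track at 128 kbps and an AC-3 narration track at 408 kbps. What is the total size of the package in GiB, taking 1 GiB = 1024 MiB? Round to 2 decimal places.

22.78 GiB

Audio total: 128 + 408 = 536 kbps = 0.536 Mbps.
podcast episode with video: 4.016 Mbps × 3900 s = 15662.4 Mb
TV episode: 6.136 Mbps × 2220 s = 13621.9 Mb
dashcam clip: 11.936 Mbps × 360 s = 4297.0 Mb
concert recording: 37.836 Mbps × 3360 s = 127129.0 Mb
documentary: 11.336 Mbps × 2880 s = 32647.7 Mb
animated explainer: 6.556 Mbps × 360 s = 2360.2 Mb
Total: 195718.1 Mb = 24464.8 MB.
= 22.78 GiB.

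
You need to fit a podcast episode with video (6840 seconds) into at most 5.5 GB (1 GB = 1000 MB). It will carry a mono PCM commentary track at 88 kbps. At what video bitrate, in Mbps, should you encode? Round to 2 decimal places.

6.34 Mbps

Budget: 5.5 GB = 44000.0 Mb.
Total bitrate budget: 44000.0 Mb / 6840 s = 6.433 Mbps.
Audio: 88 kbps = 0.088 Mbps.
Video: 6.433 − 0.088 = 6.345 Mbps.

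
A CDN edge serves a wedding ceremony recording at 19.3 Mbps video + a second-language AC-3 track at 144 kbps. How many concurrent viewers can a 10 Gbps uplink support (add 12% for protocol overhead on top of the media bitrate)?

Audio: 144 kbps = 0.144 Mbps.
Per-viewer media rate: 19.444 Mbps.
On the wire with 12% overhead: 21.777 Mbps.
10 Gbps = 10,000 Mbps; 10,000 / 21.777 = 459.19 → 459 viewers.

459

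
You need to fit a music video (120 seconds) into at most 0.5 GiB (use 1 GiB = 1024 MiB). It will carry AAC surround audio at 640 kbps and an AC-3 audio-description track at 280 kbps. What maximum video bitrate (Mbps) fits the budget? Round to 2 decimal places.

Budget: 0.5 GiB = 4295.0 Mb.
Total bitrate budget: 4295.0 Mb / 120 s = 35.791 Mbps.
Audio total: 640 + 280 = 920 kbps = 0.920 Mbps.
Video: 35.791 − 0.920 = 34.871 Mbps.

34.87 Mbps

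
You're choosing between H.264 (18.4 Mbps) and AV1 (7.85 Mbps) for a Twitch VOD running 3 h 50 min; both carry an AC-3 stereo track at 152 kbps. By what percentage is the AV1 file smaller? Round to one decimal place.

56.9%

3 h 50 min = 230 min = 13800 s
Audio: 152 kbps = 0.152 Mbps.
H.264: 18.552 Mbps × 13800 s = 256017.6 Mb = 29.804 GiB.
AV1: 8.002 Mbps × 13800 s = 110427.6 Mb = 12.855 GiB.
Reduction: (1 − 12.855/29.804) × 100 = 56.87%.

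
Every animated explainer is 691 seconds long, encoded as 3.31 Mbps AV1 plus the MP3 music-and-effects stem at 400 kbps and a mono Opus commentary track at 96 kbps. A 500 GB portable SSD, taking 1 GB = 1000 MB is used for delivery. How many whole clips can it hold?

1520

Audio total: 400 + 96 = 496 kbps = 0.496 Mbps.
Total bitrate: 3.806 Mbps.
Per item: 3.806 Mbps × 691 s = 2,630 Mb = 328.7 MB.
Capacity: 500 GB = 4,000,000 Mb; 1520.94 items → 1520 complete.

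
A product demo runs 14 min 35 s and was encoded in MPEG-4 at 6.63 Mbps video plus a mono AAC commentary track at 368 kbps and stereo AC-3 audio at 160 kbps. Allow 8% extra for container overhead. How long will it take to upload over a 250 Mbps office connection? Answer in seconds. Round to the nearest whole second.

27 seconds

14 min 35 s = 875 s
Audio total: 368 + 160 = 528 kbps = 0.528 Mbps.
Total bitrate: 7.158 Mbps.
File: 7.158 Mbps × 875 s = 6263.2 Mb.
With 8% container overhead: ×1.08. → 6764.3 Mb.
At 250 Mbps: 6764.3 / 250 = 27.1 s ≈ 27.1 seconds.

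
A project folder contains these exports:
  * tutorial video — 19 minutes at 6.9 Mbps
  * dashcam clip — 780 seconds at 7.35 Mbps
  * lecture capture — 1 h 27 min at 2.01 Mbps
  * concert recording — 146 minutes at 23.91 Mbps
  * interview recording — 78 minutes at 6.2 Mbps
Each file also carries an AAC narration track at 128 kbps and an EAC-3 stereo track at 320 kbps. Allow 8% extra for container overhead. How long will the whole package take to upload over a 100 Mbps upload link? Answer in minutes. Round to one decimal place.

Audio total: 128 + 320 = 448 kbps = 0.448 Mbps.
tutorial video: 7.348 Mbps × 1140 s × 1.08 = 9046.9 Mb
dashcam clip: 7.798 Mbps × 780 s × 1.08 = 6569.0 Mb
lecture capture: 2.458 Mbps × 5220 s × 1.08 = 13857.2 Mb
concert recording: 24.358 Mbps × 8760 s × 1.08 = 230446.2 Mb
interview recording: 6.648 Mbps × 4680 s × 1.08 = 33601.7 Mb
Total: 293520.9 Mb = 36690.1 MB.
At 100 Mbps: 293520.9 / 100 = 2935 s ≈ 48.9 minutes.

48.9 minutes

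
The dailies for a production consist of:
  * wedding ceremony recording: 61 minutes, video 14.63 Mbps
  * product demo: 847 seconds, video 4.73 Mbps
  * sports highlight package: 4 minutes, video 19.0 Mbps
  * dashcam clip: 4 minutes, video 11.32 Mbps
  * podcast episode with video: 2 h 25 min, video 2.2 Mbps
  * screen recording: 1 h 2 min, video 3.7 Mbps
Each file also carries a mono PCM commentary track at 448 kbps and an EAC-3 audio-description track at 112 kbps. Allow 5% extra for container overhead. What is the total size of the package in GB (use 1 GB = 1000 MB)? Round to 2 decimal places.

14.11 GB

Audio total: 448 + 112 = 560 kbps = 0.560 Mbps.
wedding ceremony recording: 15.190 Mbps × 3660 s × 1.05 = 58375.2 Mb
product demo: 5.290 Mbps × 847 s × 1.05 = 4704.7 Mb
sports highlight package: 19.560 Mbps × 240 s × 1.05 = 4929.1 Mb
dashcam clip: 11.880 Mbps × 240 s × 1.05 = 2993.8 Mb
podcast episode with video: 2.760 Mbps × 8700 s × 1.05 = 25212.6 Mb
screen recording: 4.260 Mbps × 3720 s × 1.05 = 16639.6 Mb
Total: 112854.9 Mb = 14106.9 MB.
= 14.11 GB.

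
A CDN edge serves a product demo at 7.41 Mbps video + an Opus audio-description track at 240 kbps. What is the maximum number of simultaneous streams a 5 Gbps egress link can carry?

653

Audio: 240 kbps = 0.240 Mbps.
Per-viewer media rate: 7.650 Mbps.
5 Gbps = 5,000 Mbps; 5,000 / 7.650 = 653.59 → 653 viewers.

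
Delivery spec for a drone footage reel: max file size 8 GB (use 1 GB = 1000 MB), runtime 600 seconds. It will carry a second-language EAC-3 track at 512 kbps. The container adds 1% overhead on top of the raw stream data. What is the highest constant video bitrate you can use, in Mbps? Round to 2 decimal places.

105.10 Mbps

Budget: 8 GB = 64000.0 Mb.
Stream payload after overhead: 64000.0 / 1.01 = 63366.3 Mb.
Total bitrate budget: 63366.3 Mb / 600 s = 105.611 Mbps.
Audio: 512 kbps = 0.512 Mbps.
Video: 105.611 − 0.512 = 105.099 Mbps.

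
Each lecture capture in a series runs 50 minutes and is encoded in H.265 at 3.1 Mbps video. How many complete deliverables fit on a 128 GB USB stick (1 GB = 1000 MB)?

50 min = 3000 s
Per item: 3.100 Mbps × 3000 s = 9,300 Mb = 1,162 MB.
Capacity: 128 GB = 1,024,000 Mb; 110.11 items → 110 complete.

110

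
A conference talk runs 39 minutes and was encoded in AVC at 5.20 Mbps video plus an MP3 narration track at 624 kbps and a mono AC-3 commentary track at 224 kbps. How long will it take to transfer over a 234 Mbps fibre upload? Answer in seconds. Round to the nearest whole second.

60 seconds

39 min = 2340 s
Audio total: 624 + 224 = 848 kbps = 0.848 Mbps.
Total bitrate: 6.048 Mbps.
File: 6.048 Mbps × 2340 s = 14152.3 Mb.
At 234 Mbps: 14152.3 / 234 = 60.5 s ≈ 60.5 seconds.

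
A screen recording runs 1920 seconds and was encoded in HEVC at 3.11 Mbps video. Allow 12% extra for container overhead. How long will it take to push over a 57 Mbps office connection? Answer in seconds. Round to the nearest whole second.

117 seconds

File: 3.110 Mbps × 1920 s = 5971.2 Mb.
With 12% container overhead: ×1.12. → 6687.7 Mb.
At 57 Mbps: 6687.7 / 57 = 117.3 s ≈ 117 seconds.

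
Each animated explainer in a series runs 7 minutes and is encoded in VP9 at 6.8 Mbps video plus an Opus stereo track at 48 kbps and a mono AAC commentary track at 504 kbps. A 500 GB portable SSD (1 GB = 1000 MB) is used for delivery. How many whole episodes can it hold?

1295

7 min = 420 s
Audio total: 48 + 504 = 552 kbps = 0.552 Mbps.
Total bitrate: 7.352 Mbps.
Per item: 7.352 Mbps × 420 s = 3,088 Mb = 386.0 MB.
Capacity: 500 GB = 4,000,000 Mb; 1295.40 items → 1295 complete.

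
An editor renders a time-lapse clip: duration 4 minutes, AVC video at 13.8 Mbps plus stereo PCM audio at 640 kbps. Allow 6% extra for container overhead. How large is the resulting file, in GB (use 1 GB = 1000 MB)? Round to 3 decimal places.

4 min = 240 s
Audio: 640 kbps = 0.640 Mbps.
Total bitrate: 13.8 + 0.640 = 14.440 Mbps.
Stream data: 14.440 Mbps × 240 s = 3465.6 Mb.
With 6% container overhead: ×1.06.
3,674 Mb ÷ 8 = 459.2 MB → 0.4592 GB.

0.459 GB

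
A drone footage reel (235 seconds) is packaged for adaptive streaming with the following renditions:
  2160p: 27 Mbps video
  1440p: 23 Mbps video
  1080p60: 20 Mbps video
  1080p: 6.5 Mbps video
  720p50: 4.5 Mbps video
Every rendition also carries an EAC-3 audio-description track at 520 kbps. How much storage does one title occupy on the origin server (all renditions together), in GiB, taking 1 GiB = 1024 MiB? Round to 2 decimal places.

2.29 GiB

Audio: 520 kbps = 0.520 Mbps.
Sum of rendition bitrates: (27+0.520) + (23+0.520) + (20+0.520) + (6.5+0.520) + (4.5+0.520) = 83.600 Mbps.
× 235 s = 19,646 Mb = 2,456 MB = 2.287 GiB.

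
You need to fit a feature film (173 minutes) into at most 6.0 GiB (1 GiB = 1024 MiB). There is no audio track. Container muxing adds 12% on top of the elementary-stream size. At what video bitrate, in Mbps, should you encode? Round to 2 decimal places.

Budget: 6.0 GiB = 51539.6 Mb.
Stream payload after overhead: 51539.6 / 1.12 = 46017.5 Mb.
173 min = 10380 s
Total bitrate budget: 46017.5 Mb / 10380 s = 4.433 Mbps.

4.43 Mbps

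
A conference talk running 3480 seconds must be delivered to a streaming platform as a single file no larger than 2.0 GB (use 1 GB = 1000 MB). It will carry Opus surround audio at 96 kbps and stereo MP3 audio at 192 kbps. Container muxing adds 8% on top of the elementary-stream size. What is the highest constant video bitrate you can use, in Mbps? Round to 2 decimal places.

Budget: 2.0 GB = 16000.0 Mb.
Stream payload after overhead: 16000.0 / 1.08 = 14814.8 Mb.
Total bitrate budget: 14814.8 Mb / 3480 s = 4.257 Mbps.
Audio total: 96 + 192 = 288 kbps = 0.288 Mbps.
Video: 4.257 − 0.288 = 3.969 Mbps.

3.97 Mbps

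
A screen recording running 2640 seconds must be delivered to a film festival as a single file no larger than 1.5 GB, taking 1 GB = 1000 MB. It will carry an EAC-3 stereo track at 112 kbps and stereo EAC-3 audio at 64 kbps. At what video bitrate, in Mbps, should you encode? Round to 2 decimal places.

Budget: 1.5 GB = 12000.0 Mb.
Total bitrate budget: 12000.0 Mb / 2640 s = 4.545 Mbps.
Audio total: 112 + 64 = 176 kbps = 0.176 Mbps.
Video: 4.545 − 0.176 = 4.369 Mbps.

4.37 Mbps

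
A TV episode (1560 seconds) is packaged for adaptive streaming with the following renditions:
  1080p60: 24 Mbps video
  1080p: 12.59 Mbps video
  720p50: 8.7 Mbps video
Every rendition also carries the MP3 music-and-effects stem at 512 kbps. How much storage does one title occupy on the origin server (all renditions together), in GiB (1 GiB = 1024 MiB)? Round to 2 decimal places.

8.50 GiB

Audio: 512 kbps = 0.512 Mbps.
Sum of rendition bitrates: (24+0.512) + (12.59+0.512) + (8.7+0.512) = 46.826 Mbps.
× 1560 s = 73,049 Mb = 9,131 MB = 8.504 GiB.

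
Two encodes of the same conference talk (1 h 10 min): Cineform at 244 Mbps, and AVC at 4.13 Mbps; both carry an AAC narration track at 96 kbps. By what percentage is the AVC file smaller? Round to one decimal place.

98.3%

1 h 10 min = 70 min = 4200 s
Audio: 96 kbps = 0.096 Mbps.
Cineform: 244.096 Mbps × 4200 s = 1025203.2 Mb = 128.150 GB.
AVC: 4.226 Mbps × 4200 s = 17749.2 Mb = 2.219 GB.
Reduction: (1 − 2.219/128.150) × 100 = 98.27%.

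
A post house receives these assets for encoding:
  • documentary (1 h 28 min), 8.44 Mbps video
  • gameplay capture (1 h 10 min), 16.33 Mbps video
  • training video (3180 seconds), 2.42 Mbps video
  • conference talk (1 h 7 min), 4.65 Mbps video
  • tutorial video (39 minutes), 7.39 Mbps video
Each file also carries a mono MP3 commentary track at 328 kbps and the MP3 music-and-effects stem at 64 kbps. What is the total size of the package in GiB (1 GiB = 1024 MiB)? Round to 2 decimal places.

19.13 GiB

Audio total: 328 + 64 = 392 kbps = 0.392 Mbps.
documentary: 8.832 Mbps × 5280 s = 46633.0 Mb
gameplay capture: 16.722 Mbps × 4200 s = 70232.4 Mb
training video: 2.812 Mbps × 3180 s = 8942.2 Mb
conference talk: 5.042 Mbps × 4020 s = 20268.8 Mb
tutorial video: 7.782 Mbps × 2340 s = 18209.9 Mb
Total: 164286.2 Mb = 20535.8 MB.
= 19.13 GiB.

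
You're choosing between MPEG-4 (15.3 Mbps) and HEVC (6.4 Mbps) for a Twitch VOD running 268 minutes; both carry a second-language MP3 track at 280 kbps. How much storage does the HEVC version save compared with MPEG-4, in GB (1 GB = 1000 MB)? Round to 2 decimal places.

268 min = 16080 s
Audio: 280 kbps = 0.280 Mbps.
MPEG-4: 15.580 Mbps × 16080 s = 250526.4 Mb = 31.316 GB.
HEVC: 6.680 Mbps × 16080 s = 107414.4 Mb = 13.427 GB.
Saving: 31.316 − 13.427 = 17.889 GB.

17.89 GB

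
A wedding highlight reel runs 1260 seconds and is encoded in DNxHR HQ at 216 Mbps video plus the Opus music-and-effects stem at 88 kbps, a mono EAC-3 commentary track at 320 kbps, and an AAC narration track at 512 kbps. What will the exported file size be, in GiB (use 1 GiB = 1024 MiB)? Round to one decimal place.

Audio total: 88 + 320 + 512 = 920 kbps = 0.920 Mbps.
Total bitrate: 216 + 0.920 = 216.920 Mbps.
Stream data: 216.920 Mbps × 1260 s = 273319.2 Mb.
273,319 Mb = 34,164,900,000 bytes ÷ 1,073,741,824 = 31.82 GiB.

31.8 GiB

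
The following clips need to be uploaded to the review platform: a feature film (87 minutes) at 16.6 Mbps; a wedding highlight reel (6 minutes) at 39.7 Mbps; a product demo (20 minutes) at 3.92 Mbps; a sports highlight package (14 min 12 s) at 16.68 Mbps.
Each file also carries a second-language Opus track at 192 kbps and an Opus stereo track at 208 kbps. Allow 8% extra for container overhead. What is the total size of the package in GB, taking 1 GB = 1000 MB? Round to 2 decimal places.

Audio total: 192 + 208 = 400 kbps = 0.400 Mbps.
feature film: 17.000 Mbps × 5220 s × 1.08 = 95839.2 Mb
wedding highlight reel: 40.100 Mbps × 360 s × 1.08 = 15590.9 Mb
product demo: 4.320 Mbps × 1200 s × 1.08 = 5598.7 Mb
sports highlight package: 17.080 Mbps × 852 s × 1.08 = 15716.3 Mb
Total: 132745.1 Mb = 16593.1 MB.
= 16.59 GB.

16.59 GB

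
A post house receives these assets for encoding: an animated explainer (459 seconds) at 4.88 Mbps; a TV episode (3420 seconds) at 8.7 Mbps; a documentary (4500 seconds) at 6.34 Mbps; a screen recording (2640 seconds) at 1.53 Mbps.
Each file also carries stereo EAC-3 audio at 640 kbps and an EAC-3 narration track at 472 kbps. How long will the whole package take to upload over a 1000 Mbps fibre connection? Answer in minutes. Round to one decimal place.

1.3 minutes

Audio total: 640 + 472 = 1112 kbps = 1.112 Mbps.
animated explainer: 5.992 Mbps × 459 s = 2750.3 Mb
TV episode: 9.812 Mbps × 3420 s = 33557.0 Mb
documentary: 7.452 Mbps × 4500 s = 33534.0 Mb
screen recording: 2.642 Mbps × 2640 s = 6974.9 Mb
Total: 76816.2 Mb = 9602.0 MB.
At 1000 Mbps: 76816.2 / 1000 = 77 s ≈ 1.28 minutes.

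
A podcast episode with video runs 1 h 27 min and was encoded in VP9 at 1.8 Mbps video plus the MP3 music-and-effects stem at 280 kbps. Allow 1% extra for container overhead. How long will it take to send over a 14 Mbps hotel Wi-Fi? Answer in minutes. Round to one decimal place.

1 h 27 min = 87 min = 5220 s
Audio: 280 kbps = 0.280 Mbps.
Total bitrate: 2.080 Mbps.
File: 2.080 Mbps × 5220 s = 10857.6 Mb.
With 1% container overhead: ×1.01. → 10966.2 Mb.
At 14 Mbps: 10966.2 / 14 = 783.3 s ≈ 13.1 minutes.

13.1 minutes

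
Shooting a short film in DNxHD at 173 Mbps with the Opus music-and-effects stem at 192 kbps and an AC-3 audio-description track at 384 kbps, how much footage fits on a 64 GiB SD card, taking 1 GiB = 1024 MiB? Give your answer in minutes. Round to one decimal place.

Audio total: 192 + 384 = 576 kbps = 0.576 Mbps.
Total bitrate: 173 + 0.576 = 173.576 Mbps.
Capacity: 64 GiB = 549,756 Mb.
Recording time: 549,756 / 173.576 = 3,167 s ≈ 52.8 minutes.

52.8 minutes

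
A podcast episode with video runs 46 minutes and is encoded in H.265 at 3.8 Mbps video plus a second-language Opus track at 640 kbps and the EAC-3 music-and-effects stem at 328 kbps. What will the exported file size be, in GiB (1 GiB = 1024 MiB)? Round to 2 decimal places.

46 min = 2760 s
Audio total: 640 + 328 = 968 kbps = 0.968 Mbps.
Total bitrate: 3.8 + 0.968 = 4.768 Mbps.
Stream data: 4.768 Mbps × 2760 s = 13159.7 Mb.
13,160 Mb = 1,644,960,000 bytes ÷ 1,073,741,824 = 1.532 GiB.

1.53 GiB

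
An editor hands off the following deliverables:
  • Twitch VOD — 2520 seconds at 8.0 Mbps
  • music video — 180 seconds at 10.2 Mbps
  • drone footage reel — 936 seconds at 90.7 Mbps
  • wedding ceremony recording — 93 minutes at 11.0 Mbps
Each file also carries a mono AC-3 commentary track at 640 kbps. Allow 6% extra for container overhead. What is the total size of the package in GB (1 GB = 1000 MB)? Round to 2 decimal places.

Audio: 640 kbps = 0.640 Mbps.
Twitch VOD: 8.640 Mbps × 2520 s × 1.06 = 23079.2 Mb
music video: 10.840 Mbps × 180 s × 1.06 = 2068.3 Mb
drone footage reel: 91.340 Mbps × 936 s × 1.06 = 90623.9 Mb
wedding ceremony recording: 11.640 Mbps × 5580 s × 1.06 = 68848.3 Mb
Total: 184619.6 Mb = 23077.5 MB.
= 23.08 GB.

23.08 GB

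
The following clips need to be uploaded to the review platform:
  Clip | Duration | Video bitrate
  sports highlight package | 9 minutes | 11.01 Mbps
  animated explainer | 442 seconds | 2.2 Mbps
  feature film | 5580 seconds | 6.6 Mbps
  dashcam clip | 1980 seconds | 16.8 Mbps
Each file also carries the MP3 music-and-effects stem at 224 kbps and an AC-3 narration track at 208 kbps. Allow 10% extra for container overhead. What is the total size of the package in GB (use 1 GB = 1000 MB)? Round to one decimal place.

Audio total: 224 + 208 = 432 kbps = 0.432 Mbps.
sports highlight package: 11.442 Mbps × 540 s × 1.10 = 6796.5 Mb
animated explainer: 2.632 Mbps × 442 s × 1.10 = 1279.7 Mb
feature film: 7.032 Mbps × 5580 s × 1.10 = 43162.4 Mb
dashcam clip: 17.232 Mbps × 1980 s × 1.10 = 37531.3 Mb
Total: 88769.9 Mb = 11096.2 MB.
= 11.10 GB.

11.1 GB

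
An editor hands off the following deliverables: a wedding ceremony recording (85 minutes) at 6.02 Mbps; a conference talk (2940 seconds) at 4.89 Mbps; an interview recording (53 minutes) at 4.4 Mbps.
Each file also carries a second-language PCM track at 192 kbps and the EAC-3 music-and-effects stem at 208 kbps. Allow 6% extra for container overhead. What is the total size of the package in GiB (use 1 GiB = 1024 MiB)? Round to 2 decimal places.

7.84 GiB

Audio total: 192 + 208 = 400 kbps = 0.400 Mbps.
wedding ceremony recording: 6.420 Mbps × 5100 s × 1.06 = 34706.5 Mb
conference talk: 5.290 Mbps × 2940 s × 1.06 = 16485.8 Mb
interview recording: 4.800 Mbps × 3180 s × 1.06 = 16179.8 Mb
Total: 67372.1 Mb = 8421.5 MB.
= 7.843 GiB.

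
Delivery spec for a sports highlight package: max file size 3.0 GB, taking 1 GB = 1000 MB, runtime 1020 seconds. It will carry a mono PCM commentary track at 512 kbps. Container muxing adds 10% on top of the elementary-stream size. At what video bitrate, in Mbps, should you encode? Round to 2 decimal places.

20.88 Mbps

Budget: 3.0 GB = 24000.0 Mb.
Stream payload after overhead: 24000.0 / 1.10 = 21818.2 Mb.
Total bitrate budget: 21818.2 Mb / 1020 s = 21.390 Mbps.
Audio: 512 kbps = 0.512 Mbps.
Video: 21.390 − 0.512 = 20.878 Mbps.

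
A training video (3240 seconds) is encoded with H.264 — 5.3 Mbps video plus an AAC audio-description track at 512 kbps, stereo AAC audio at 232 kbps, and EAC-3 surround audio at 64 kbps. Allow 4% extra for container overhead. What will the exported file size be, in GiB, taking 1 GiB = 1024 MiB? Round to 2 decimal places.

Audio total: 512 + 232 + 64 = 808 kbps = 0.808 Mbps.
Total bitrate: 5.3 + 0.808 = 6.108 Mbps.
Stream data: 6.108 Mbps × 3240 s = 19789.9 Mb.
With 4% container overhead: ×1.04.
20,582 Mb = 2,572,689,600 bytes ÷ 1,073,741,824 = 2.396 GiB.

2.40 GiB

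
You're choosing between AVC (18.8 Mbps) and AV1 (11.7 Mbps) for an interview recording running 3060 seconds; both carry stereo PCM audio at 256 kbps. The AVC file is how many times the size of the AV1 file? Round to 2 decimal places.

Audio: 256 kbps = 0.256 Mbps.
AVC: 19.056 Mbps × 3060 s = 58311.4 Mb = 6.788 GiB.
AV1: 11.956 Mbps × 3060 s = 36585.4 Mb = 4.259 GiB.
Ratio: 6.788 / 4.259 = 1.594.

1.59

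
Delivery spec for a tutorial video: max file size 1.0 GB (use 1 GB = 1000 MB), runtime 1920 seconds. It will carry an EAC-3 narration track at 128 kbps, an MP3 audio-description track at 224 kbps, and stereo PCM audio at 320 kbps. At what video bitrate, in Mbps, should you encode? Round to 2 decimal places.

Budget: 1.0 GB = 8000.0 Mb.
Total bitrate budget: 8000.0 Mb / 1920 s = 4.167 Mbps.
Audio total: 128 + 224 + 320 = 672 kbps = 0.672 Mbps.
Video: 4.167 − 0.672 = 3.495 Mbps.

3.49 Mbps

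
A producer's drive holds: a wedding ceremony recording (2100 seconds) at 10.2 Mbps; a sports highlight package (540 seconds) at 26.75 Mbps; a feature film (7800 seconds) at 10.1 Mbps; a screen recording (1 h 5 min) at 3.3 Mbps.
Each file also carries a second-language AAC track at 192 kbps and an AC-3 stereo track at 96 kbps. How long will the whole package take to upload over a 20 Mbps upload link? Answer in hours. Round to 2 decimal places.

1.83 hours

Audio total: 192 + 96 = 288 kbps = 0.288 Mbps.
wedding ceremony recording: 10.488 Mbps × 2100 s = 22024.8 Mb
sports highlight package: 27.038 Mbps × 540 s = 14600.5 Mb
feature film: 10.388 Mbps × 7800 s = 81026.4 Mb
screen recording: 3.588 Mbps × 3900 s = 13993.2 Mb
Total: 131644.9 Mb = 16455.6 MB.
At 20 Mbps: 131644.9 / 20 = 6582 s ≈ 1.83 hours.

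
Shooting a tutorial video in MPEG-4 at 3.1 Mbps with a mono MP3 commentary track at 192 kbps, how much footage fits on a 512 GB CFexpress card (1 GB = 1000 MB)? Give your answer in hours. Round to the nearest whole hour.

Audio: 192 kbps = 0.192 Mbps.
Total bitrate: 3.1 + 0.192 = 3.292 Mbps.
Capacity: 512 GB = 4,096,000 Mb.
Recording time: 4,096,000 / 3.292 = 1,244,228 s ≈ 346 hours.

346 hours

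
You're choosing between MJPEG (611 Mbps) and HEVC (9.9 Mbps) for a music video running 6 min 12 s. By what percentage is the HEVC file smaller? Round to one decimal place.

98.4%

6 min 12 s = 372 s
MJPEG: 611.000 Mbps × 372 s = 227292.0 Mb = 26.460 GiB.
HEVC: 9.900 Mbps × 372 s = 3682.8 Mb = 0.429 GiB.
Reduction: (1 − 0.429/26.460) × 100 = 98.38%.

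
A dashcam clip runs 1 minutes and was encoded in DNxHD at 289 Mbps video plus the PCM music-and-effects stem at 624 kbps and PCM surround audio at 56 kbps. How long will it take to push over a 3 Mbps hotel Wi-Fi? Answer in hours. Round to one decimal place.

1.6 hours

Audio total: 624 + 56 = 680 kbps = 0.680 Mbps.
Total bitrate: 289.680 Mbps.
File: 289.680 Mbps × 60 s = 17380.8 Mb.
At 3 Mbps: 17380.8 / 3 = 5793.6 s ≈ 1.61 hours.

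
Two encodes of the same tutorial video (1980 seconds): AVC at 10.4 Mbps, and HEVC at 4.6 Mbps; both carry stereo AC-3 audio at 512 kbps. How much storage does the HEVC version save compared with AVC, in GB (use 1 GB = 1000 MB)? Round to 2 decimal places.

1.44 GB

Audio: 512 kbps = 0.512 Mbps.
AVC: 10.912 Mbps × 1980 s = 21605.8 Mb = 2.701 GB.
HEVC: 5.112 Mbps × 1980 s = 10121.8 Mb = 1.265 GB.
Saving: 2.701 − 1.265 = 1.435 GB.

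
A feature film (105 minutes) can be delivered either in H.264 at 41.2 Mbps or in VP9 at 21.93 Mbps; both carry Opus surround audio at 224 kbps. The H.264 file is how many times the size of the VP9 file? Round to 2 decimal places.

105 min = 6300 s
Audio: 224 kbps = 0.224 Mbps.
H.264: 41.424 Mbps × 6300 s = 260971.2 Mb = 32.621 GB.
VP9: 22.154 Mbps × 6300 s = 139570.2 Mb = 17.446 GB.
Ratio: 32.621 / 17.446 = 1.870.

1.87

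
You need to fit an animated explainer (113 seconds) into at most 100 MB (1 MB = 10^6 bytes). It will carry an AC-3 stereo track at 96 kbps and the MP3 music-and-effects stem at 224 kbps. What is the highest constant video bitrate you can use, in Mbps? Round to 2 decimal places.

6.76 Mbps

Budget: 100 MB = 800.0 Mb.
Total bitrate budget: 800.0 Mb / 113 s = 7.080 Mbps.
Audio total: 96 + 224 = 320 kbps = 0.320 Mbps.
Video: 7.080 − 0.320 = 6.760 Mbps.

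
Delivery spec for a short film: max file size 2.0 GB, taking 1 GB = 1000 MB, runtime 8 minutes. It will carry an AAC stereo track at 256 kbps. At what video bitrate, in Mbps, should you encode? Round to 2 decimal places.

33.08 Mbps

Budget: 2.0 GB = 16000.0 Mb.
8 min = 480 s
Total bitrate budget: 16000.0 Mb / 480 s = 33.333 Mbps.
Audio: 256 kbps = 0.256 Mbps.
Video: 33.333 − 0.256 = 33.077 Mbps.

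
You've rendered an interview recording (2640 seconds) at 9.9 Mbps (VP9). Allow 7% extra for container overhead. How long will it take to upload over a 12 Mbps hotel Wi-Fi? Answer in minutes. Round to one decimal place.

38.8 minutes

File: 9.900 Mbps × 2640 s = 26136.0 Mb.
With 7% container overhead: ×1.07. → 27965.5 Mb.
At 12 Mbps: 27965.5 / 12 = 2330.5 s ≈ 38.8 minutes.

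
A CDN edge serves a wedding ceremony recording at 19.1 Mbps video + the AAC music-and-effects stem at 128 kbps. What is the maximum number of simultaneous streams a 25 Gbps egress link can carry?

Audio: 128 kbps = 0.128 Mbps.
Per-viewer media rate: 19.228 Mbps.
25 Gbps = 25,000 Mbps; 25,000 / 19.228 = 1300.19 → 1300 viewers.

1300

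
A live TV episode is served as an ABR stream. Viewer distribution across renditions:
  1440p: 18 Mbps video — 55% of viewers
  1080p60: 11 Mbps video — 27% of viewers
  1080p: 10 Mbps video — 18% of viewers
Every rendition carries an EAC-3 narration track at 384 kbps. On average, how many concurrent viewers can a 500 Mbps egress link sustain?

Audio: 384 kbps = 0.384 Mbps.
Average per-viewer bitrate: 0.55×18.384 + 0.27×11.384 + 0.18×10.384 = 15.054 Mbps.
500 Mbps = 500.0 Mbps; 500.0 / 15.054 = 33.21 → 33.

33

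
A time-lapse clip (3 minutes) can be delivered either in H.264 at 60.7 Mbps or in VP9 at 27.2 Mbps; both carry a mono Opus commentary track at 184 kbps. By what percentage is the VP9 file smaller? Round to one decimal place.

3 min = 180 s
Audio: 184 kbps = 0.184 Mbps.
H.264: 60.884 Mbps × 180 s = 10959.1 Mb = 1.370 GB.
VP9: 27.384 Mbps × 180 s = 4929.1 Mb = 0.616 GB.
Reduction: (1 − 0.616/1.370) × 100 = 55.02%.

55.0%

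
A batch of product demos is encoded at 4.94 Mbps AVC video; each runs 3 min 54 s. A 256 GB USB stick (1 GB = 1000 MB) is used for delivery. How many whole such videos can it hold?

1771

3 min 54 s = 234 s
Per item: 4.940 Mbps × 234 s = 1,156 Mb = 144.5 MB.
Capacity: 256 GB = 2,048,000 Mb; 1771.69 items → 1771 complete.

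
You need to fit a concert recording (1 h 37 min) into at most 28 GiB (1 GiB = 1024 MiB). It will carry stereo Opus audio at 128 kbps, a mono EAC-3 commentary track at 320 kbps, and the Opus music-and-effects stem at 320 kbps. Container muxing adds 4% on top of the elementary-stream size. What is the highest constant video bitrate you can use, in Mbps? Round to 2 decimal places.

Budget: 28 GiB = 240518.2 Mb.
Stream payload after overhead: 240518.2 / 1.04 = 231267.5 Mb.
1 h 37 min = 97 min = 5820 s
Total bitrate budget: 231267.5 Mb / 5820 s = 39.737 Mbps.
Audio total: 128 + 320 + 320 = 768 kbps = 0.768 Mbps.
Video: 39.737 − 0.768 = 38.969 Mbps.

38.97 Mbps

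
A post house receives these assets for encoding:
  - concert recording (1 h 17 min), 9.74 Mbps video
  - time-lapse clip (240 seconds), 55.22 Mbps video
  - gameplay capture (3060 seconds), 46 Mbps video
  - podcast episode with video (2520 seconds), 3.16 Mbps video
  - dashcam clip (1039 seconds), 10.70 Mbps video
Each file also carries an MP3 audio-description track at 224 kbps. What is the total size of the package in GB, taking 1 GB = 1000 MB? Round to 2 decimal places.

27.58 GB

Audio: 224 kbps = 0.224 Mbps.
concert recording: 9.964 Mbps × 4620 s = 46033.7 Mb
time-lapse clip: 55.444 Mbps × 240 s = 13306.6 Mb
gameplay capture: 46.224 Mbps × 3060 s = 141445.4 Mb
podcast episode with video: 3.384 Mbps × 2520 s = 8527.7 Mb
dashcam clip: 10.924 Mbps × 1039 s = 11350.0 Mb
Total: 220663.4 Mb = 27582.9 MB.
= 27.58 GB.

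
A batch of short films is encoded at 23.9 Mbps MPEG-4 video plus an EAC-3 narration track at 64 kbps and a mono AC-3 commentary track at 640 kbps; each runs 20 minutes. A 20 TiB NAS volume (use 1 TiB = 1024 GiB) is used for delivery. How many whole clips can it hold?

5958

20 min = 1200 s
Audio total: 64 + 640 = 704 kbps = 0.704 Mbps.
Total bitrate: 24.604 Mbps.
Per item: 24.604 Mbps × 1200 s = 29,525 Mb = 3,691 MB.
Capacity: 20 TiB = 175,921,860 Mb; 5958.44 items → 5958 complete.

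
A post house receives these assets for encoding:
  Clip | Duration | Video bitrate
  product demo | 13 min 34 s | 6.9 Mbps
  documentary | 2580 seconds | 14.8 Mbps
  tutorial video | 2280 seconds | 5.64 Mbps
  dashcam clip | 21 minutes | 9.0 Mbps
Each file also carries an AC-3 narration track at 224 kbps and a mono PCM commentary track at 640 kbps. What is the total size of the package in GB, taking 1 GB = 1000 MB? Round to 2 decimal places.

9.25 GB

Audio total: 224 + 640 = 864 kbps = 0.864 Mbps.
product demo: 7.764 Mbps × 814 s = 6319.9 Mb
documentary: 15.664 Mbps × 2580 s = 40413.1 Mb
tutorial video: 6.504 Mbps × 2280 s = 14829.1 Mb
dashcam clip: 9.864 Mbps × 1260 s = 12428.6 Mb
Total: 73990.8 Mb = 9248.8 MB.
= 9.249 GB.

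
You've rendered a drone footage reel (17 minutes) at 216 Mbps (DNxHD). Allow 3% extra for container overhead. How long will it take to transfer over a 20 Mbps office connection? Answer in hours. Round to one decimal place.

3.2 hours

17 min = 1020 s
File: 216.000 Mbps × 1020 s = 220320.0 Mb.
With 3% container overhead: ×1.03. → 226929.6 Mb.
At 20 Mbps: 226929.6 / 20 = 11346.5 s ≈ 3.15 hours.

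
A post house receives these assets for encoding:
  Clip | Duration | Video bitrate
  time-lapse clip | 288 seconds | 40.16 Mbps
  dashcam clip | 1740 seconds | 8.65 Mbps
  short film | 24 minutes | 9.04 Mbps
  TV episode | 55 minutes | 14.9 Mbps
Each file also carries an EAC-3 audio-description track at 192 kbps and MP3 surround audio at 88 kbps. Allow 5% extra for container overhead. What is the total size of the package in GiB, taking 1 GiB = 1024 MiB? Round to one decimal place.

11.1 GiB

Audio total: 192 + 88 = 280 kbps = 0.280 Mbps.
time-lapse clip: 40.440 Mbps × 288 s × 1.05 = 12229.1 Mb
dashcam clip: 8.930 Mbps × 1740 s × 1.05 = 16315.1 Mb
short film: 9.320 Mbps × 1440 s × 1.05 = 14091.8 Mb
TV episode: 15.180 Mbps × 3300 s × 1.05 = 52598.7 Mb
Total: 95234.7 Mb = 11904.3 MB.
= 11.09 GiB.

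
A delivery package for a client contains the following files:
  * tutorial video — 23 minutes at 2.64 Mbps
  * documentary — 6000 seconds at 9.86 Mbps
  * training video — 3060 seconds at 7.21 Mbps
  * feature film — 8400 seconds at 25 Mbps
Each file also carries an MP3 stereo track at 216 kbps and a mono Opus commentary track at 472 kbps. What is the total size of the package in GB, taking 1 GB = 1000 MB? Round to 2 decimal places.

Audio total: 216 + 472 = 688 kbps = 0.688 Mbps.
tutorial video: 3.328 Mbps × 1380 s = 4592.6 Mb
documentary: 10.548 Mbps × 6000 s = 63288.0 Mb
training video: 7.898 Mbps × 3060 s = 24167.9 Mb
feature film: 25.688 Mbps × 8400 s = 215779.2 Mb
Total: 307827.7 Mb = 38478.5 MB.
= 38.48 GB.

38.48 GB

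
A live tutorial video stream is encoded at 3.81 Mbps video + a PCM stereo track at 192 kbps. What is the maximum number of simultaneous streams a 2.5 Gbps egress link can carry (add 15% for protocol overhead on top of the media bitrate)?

Audio: 192 kbps = 0.192 Mbps.
Per-viewer media rate: 4.002 Mbps.
On the wire with 15% overhead: 4.602 Mbps.
2.5 Gbps = 2,500 Mbps; 2,500 / 4.602 = 543.21 → 543 viewers.

543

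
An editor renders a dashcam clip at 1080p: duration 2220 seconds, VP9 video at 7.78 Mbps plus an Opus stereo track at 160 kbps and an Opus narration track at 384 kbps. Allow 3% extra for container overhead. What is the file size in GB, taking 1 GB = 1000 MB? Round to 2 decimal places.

Audio total: 160 + 384 = 544 kbps = 0.544 Mbps.
Total bitrate: 7.78 + 0.544 = 8.324 Mbps.
Stream data: 8.324 Mbps × 2220 s = 18479.3 Mb.
With 3% container overhead: ×1.03.
19,034 Mb ÷ 8 = 2,379 MB → 2.379 GB.

2.38 GB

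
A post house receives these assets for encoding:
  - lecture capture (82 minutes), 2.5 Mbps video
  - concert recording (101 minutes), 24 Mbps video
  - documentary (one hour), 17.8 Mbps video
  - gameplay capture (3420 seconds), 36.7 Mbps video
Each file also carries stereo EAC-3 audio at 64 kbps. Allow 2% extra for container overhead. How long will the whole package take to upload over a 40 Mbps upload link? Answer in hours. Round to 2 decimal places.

Audio: 64 kbps = 0.064 Mbps.
lecture capture: 2.564 Mbps × 4920 s × 1.02 = 12867.2 Mb
concert recording: 24.064 Mbps × 6060 s × 1.02 = 148744.4 Mb
documentary: 17.864 Mbps × 3600 s × 1.02 = 65596.6 Mb
gameplay capture: 36.764 Mbps × 3420 s × 1.02 = 128247.5 Mb
Total: 355455.7 Mb = 44432.0 MB.
At 40 Mbps: 355455.7 / 40 = 8886 s ≈ 2.47 hours.

2.47 hours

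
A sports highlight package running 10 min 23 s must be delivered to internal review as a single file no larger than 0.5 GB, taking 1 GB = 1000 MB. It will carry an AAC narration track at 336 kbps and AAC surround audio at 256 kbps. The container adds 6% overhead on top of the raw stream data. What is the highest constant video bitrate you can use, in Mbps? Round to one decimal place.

5.5 Mbps

Budget: 0.5 GB = 4000.0 Mb.
Stream payload after overhead: 4000.0 / 1.06 = 3773.6 Mb.
10 min 23 s = 623 s
Total bitrate budget: 3773.6 Mb / 623 s = 6.057 Mbps.
Audio total: 336 + 256 = 592 kbps = 0.592 Mbps.
Video: 6.057 − 0.592 = 5.465 Mbps.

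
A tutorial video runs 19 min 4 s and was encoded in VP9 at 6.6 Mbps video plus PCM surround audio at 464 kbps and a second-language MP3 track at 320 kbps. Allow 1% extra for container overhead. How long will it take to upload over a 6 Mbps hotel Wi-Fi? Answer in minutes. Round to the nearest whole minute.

24 minutes

19 min 4 s = 1144 s
Audio total: 464 + 320 = 784 kbps = 0.784 Mbps.
Total bitrate: 7.384 Mbps.
File: 7.384 Mbps × 1144 s = 8447.3 Mb.
With 1% container overhead: ×1.01. → 8531.8 Mb.
At 6 Mbps: 8531.8 / 6 = 1422.0 s ≈ 23.7 minutes.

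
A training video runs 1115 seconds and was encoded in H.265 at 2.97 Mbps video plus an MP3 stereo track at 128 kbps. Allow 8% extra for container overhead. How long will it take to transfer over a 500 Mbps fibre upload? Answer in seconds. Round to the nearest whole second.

7 seconds

Audio: 128 kbps = 0.128 Mbps.
Total bitrate: 3.098 Mbps.
File: 3.098 Mbps × 1115 s = 3454.3 Mb.
With 8% container overhead: ×1.08. → 3730.6 Mb.
At 500 Mbps: 3730.6 / 500 = 7.5 s ≈ 7.46 seconds.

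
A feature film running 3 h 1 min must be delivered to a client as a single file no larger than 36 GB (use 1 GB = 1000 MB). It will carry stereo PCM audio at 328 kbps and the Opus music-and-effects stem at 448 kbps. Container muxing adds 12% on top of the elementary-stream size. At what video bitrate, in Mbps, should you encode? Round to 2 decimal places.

Budget: 36 GB = 288000.0 Mb.
Stream payload after overhead: 288000.0 / 1.12 = 257142.9 Mb.
3 h 1 min = 181 min = 10860 s
Total bitrate budget: 257142.9 Mb / 10860 s = 23.678 Mbps.
Audio total: 328 + 448 = 776 kbps = 0.776 Mbps.
Video: 23.678 − 0.776 = 22.902 Mbps.

22.90 Mbps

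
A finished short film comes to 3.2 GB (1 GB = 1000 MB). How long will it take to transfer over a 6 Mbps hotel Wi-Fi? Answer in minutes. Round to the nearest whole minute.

File: 3.2 GB = 25600.0 Mb.
At 6 Mbps: 25600.0 / 6 = 4266.7 s ≈ 71.1 minutes.

71 minutes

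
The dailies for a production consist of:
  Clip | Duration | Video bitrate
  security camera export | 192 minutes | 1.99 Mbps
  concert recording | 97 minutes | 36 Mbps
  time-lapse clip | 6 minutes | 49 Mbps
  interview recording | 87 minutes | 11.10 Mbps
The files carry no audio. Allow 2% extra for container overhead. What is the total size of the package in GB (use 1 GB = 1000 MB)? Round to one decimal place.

39.3 GB

security camera export: 1.990 Mbps × 11520 s × 1.02 = 23383.3 Mb
concert recording: 36.000 Mbps × 5820 s × 1.02 = 213710.4 Mb
time-lapse clip: 49.000 Mbps × 360 s × 1.02 = 17992.8 Mb
interview recording: 11.100 Mbps × 5220 s × 1.02 = 59100.8 Mb
Total: 314187.3 Mb = 39273.4 MB.
= 39.27 GB.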